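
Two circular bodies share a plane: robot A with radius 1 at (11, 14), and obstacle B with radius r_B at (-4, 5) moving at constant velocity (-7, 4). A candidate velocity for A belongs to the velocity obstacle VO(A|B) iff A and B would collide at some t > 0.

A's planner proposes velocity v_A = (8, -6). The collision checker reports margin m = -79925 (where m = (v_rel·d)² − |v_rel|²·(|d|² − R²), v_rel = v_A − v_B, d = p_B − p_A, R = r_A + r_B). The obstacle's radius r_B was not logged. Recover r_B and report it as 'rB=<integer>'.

m = -79925
d = (-15, -9);  v_rel = (15, -10),  |v_rel|² = 325
v_rel×d = (15)·(-9) − (-10)·(-15) = -285
since m = R²·325 − (-285)²:  R² = (81225 + -79925) / 325 = 4
R = √4 = 2  ⇒  r_B = 2 − 1 = 1

rB=1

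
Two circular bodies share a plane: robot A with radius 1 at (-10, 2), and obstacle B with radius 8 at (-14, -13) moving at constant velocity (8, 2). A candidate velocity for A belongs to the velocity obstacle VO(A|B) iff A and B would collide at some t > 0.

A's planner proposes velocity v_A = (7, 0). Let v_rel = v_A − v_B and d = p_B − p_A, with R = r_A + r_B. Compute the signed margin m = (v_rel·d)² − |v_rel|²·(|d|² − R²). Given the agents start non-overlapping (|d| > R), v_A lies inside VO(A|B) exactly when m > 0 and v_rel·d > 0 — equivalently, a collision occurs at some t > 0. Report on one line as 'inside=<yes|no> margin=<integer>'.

d = (-4, -15),  |d|² = 241;  R = 1+8 = 9,  c = 241−9² = 160
v_rel = (-1, -2),  |v_rel|² = 5;  v_rel·d = (-1)·(-4) + (-2)·(-15) = 34
5·t² − 68·t + 160 = 0  ⇒  m = 34² − 5·160 = 356
m = 356 > 0,  v_rel·d = 34 > 0  ⇒  inside

inside=yes margin=356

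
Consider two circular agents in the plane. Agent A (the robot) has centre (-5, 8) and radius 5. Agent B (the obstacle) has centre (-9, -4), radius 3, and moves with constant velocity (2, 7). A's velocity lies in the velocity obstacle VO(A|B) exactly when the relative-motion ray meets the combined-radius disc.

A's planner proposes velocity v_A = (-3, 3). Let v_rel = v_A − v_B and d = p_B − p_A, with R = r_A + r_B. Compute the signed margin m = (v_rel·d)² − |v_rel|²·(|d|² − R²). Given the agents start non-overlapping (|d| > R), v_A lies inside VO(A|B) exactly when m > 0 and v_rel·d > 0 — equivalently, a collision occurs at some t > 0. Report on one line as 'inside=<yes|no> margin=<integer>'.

d = (-4, -12),  |d|² = 160;  R = 5+3 = 8,  c = 160−8² = 96
v_rel = (-5, -4),  |v_rel|² = 41;  v_rel·d = (-5)·(-4) + (-4)·(-12) = 68
41·t² − 136·t + 96 = 0  ⇒  m = 68² − 41·96 = 688
m = 688 > 0,  v_rel·d = 68 > 0  ⇒  inside

inside=yes margin=688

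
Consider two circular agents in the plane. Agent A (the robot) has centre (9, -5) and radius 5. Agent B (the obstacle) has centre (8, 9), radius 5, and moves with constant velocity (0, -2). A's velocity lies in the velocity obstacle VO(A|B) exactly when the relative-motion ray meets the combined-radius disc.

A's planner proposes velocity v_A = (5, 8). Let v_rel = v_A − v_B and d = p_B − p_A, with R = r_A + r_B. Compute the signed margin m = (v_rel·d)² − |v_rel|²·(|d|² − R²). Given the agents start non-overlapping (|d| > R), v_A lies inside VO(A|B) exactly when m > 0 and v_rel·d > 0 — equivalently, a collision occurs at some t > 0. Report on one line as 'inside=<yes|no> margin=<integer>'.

d = (-1, 14),  |d|² = 197;  R = 5+5 = 10,  c = 197−10² = 97
v_rel = (5, 10),  |v_rel|² = 125;  v_rel·d = (5)·(-1) + (10)·(14) = 135
125·t² − 270·t + 97 = 0  ⇒  m = 135² − 125·97 = 6100
m = 6100 > 0,  v_rel·d = 135 > 0  ⇒  inside

inside=yes margin=6100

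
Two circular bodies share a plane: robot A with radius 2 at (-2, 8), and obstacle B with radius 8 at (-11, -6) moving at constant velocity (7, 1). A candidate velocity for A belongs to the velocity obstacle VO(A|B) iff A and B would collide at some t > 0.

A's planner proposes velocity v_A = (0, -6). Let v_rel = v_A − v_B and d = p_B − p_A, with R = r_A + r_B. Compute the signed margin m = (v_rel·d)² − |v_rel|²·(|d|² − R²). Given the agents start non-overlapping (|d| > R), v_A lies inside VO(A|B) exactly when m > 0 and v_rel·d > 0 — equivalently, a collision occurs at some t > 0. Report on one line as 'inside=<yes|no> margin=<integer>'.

d = (-9, -14),  |d|² = 277;  R = 2+8 = 10,  c = 277−10² = 177
v_rel = (-7, -7),  |v_rel|² = 98;  v_rel·d = (-7)·(-9) + (-7)·(-14) = 161
98·t² − 322·t + 177 = 0  ⇒  m = 161² − 98·177 = 8575
m = 8575 > 0,  v_rel·d = 161 > 0  ⇒  inside

inside=yes margin=8575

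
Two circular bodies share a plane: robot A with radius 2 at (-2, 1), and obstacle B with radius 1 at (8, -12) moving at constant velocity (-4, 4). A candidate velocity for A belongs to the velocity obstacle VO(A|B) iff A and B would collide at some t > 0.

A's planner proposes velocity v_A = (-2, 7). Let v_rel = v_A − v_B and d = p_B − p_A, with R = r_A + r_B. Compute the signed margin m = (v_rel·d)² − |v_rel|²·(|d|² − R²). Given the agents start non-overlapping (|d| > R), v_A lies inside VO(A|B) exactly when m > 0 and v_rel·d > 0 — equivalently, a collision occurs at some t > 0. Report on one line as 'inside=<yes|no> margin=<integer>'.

d = (10, -13),  |d|² = 269;  R = 2+1 = 3,  c = 269−3² = 260
v_rel = (2, 3),  |v_rel|² = 13;  v_rel·d = (2)·(10) + (3)·(-13) = -19
13·t² + 38·t + 260 = 0  ⇒  m = (-19)² − 13·260 = -3019
m = -3019 < 0,  v_rel·d = -19 < 0  ⇒  outside

inside=no margin=-3019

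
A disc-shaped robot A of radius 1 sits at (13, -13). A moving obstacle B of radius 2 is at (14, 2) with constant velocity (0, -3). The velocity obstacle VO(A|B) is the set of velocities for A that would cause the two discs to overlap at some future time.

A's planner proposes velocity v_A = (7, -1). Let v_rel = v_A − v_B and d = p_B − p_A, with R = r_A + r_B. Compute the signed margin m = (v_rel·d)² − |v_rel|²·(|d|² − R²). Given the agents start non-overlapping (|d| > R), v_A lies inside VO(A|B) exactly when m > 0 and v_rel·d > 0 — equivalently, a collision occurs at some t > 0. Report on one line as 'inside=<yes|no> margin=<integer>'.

d = (1, 15),  |d|² = 226;  R = 1+2 = 3,  c = 226−3² = 217
v_rel = (7, 2),  |v_rel|² = 53;  v_rel·d = (7)·(1) + (2)·(15) = 37
53·t² − 74·t + 217 = 0  ⇒  m = 37² − 53·217 = -10132
m = -10132 < 0,  v_rel·d = 37 > 0  ⇒  outside

inside=no margin=-10132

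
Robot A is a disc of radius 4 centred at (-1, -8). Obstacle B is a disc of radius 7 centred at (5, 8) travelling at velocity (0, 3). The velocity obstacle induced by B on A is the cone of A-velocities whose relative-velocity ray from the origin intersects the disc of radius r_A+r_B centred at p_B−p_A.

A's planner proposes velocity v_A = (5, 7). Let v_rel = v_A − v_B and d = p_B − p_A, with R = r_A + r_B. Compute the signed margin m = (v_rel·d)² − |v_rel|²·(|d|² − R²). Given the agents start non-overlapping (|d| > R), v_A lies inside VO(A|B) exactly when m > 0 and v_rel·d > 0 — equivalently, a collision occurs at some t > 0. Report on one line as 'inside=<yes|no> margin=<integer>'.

d = (6, 16),  |d|² = 292;  R = 4+7 = 11,  c = 292−11² = 171
v_rel = (5, 4),  |v_rel|² = 41;  v_rel·d = (5)·(6) + (4)·(16) = 94
41·t² − 188·t + 171 = 0  ⇒  m = 94² − 41·171 = 1825
m = 1825 > 0,  v_rel·d = 94 > 0  ⇒  inside

inside=yes margin=1825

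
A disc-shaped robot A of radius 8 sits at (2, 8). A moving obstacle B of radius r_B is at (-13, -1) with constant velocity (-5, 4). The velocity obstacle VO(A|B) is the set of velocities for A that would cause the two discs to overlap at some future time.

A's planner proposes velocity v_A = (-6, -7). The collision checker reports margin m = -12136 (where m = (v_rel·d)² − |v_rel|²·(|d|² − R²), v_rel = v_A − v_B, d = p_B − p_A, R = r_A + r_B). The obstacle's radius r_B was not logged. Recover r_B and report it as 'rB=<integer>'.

m = -12136
d = (-15, -9);  v_rel = (-1, -11),  |v_rel|² = 122
v_rel×d = (-1)·(-9) − (-11)·(-15) = -156
since m = R²·122 − (-156)²:  R² = (24336 + -12136) / 122 = 100
R = √100 = 10  ⇒  r_B = 10 − 8 = 2

rB=2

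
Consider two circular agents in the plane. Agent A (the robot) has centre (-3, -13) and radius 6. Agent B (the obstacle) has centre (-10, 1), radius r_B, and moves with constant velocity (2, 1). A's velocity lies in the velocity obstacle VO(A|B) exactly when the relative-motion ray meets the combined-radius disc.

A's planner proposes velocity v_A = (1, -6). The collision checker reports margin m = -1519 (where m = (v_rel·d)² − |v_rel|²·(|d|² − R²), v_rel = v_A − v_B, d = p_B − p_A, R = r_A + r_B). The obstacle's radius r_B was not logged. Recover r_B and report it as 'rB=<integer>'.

m = -1519
d = (-7, 14);  v_rel = (-1, -7),  |v_rel|² = 50
v_rel×d = (-1)·(14) − (-7)·(-7) = -63
since m = R²·50 − (-63)²:  R² = (3969 + -1519) / 50 = 49
R = √49 = 7  ⇒  r_B = 7 − 6 = 1

rB=1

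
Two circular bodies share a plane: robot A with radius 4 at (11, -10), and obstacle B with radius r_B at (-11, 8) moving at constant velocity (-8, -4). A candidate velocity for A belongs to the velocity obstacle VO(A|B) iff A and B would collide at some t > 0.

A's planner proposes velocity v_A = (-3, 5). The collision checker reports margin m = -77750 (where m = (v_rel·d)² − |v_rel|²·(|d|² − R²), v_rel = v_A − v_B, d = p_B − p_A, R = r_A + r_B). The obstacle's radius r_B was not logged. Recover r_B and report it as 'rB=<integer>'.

m = -77750
d = (-22, 18);  v_rel = (5, 9),  |v_rel|² = 106
v_rel×d = (5)·(18) − (9)·(-22) = 288
since m = R²·106 − 288²:  R² = (82944 + -77750) / 106 = 49
R = √49 = 7  ⇒  r_B = 7 − 4 = 3

rB=3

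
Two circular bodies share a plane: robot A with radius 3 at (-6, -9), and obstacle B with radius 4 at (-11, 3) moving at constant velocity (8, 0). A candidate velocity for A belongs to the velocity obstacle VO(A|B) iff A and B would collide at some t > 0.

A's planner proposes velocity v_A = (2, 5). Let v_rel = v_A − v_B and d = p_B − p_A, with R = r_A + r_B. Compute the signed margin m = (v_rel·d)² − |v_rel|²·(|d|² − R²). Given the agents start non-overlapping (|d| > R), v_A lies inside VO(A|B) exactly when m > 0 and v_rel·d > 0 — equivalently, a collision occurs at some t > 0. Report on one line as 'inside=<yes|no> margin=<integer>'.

d = (-5, 12),  |d|² = 169;  R = 3+4 = 7,  c = 169−7² = 120
v_rel = (-6, 5),  |v_rel|² = 61;  v_rel·d = (-6)·(-5) + (5)·(12) = 90
61·t² − 180·t + 120 = 0  ⇒  m = 90² − 61·120 = 780
m = 780 > 0,  v_rel·d = 90 > 0  ⇒  inside

inside=yes margin=780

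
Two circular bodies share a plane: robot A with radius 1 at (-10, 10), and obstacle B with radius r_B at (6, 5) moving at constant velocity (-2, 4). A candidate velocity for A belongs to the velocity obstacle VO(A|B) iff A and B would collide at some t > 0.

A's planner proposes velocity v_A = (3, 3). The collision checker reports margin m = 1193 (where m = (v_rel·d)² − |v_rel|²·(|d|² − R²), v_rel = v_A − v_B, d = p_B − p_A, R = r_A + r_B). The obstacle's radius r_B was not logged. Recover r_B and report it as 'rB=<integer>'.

m = 1193
d = (16, -5);  v_rel = (5, -1),  |v_rel|² = 26
v_rel×d = (5)·(-5) − (-1)·(16) = -9
since m = R²·26 − (-9)²:  R² = (81 + 1193) / 26 = 49
R = √49 = 7  ⇒  r_B = 7 − 1 = 6

rB=6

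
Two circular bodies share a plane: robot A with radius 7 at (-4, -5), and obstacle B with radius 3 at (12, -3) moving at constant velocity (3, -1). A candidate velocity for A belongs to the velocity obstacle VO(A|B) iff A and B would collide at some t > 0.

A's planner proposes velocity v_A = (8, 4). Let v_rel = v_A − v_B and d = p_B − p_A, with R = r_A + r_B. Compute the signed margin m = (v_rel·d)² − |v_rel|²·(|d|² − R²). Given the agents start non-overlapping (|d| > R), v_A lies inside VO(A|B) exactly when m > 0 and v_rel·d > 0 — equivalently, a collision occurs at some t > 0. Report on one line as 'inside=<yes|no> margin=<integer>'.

d = (16, 2),  |d|² = 260;  R = 7+3 = 10,  c = 260−10² = 160
v_rel = (5, 5),  |v_rel|² = 50;  v_rel·d = (5)·(16) + (5)·(2) = 90
50·t² − 180·t + 160 = 0  ⇒  m = 90² − 50·160 = 100
m = 100 > 0,  v_rel·d = 90 > 0  ⇒  inside

inside=yes margin=100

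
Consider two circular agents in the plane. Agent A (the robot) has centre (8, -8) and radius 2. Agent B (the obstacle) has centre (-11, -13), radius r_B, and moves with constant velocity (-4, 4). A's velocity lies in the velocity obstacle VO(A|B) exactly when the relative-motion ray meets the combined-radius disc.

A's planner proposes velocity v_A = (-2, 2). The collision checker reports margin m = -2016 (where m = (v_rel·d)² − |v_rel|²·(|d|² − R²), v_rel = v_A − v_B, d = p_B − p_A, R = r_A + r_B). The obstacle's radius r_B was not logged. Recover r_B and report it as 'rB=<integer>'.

m = -2016
d = (-19, -5);  v_rel = (2, -2),  |v_rel|² = 8
v_rel×d = (2)·(-5) − (-2)·(-19) = -48
since m = R²·8 − (-48)²:  R² = (2304 + -2016) / 8 = 36
R = √36 = 6  ⇒  r_B = 6 − 2 = 4

rB=4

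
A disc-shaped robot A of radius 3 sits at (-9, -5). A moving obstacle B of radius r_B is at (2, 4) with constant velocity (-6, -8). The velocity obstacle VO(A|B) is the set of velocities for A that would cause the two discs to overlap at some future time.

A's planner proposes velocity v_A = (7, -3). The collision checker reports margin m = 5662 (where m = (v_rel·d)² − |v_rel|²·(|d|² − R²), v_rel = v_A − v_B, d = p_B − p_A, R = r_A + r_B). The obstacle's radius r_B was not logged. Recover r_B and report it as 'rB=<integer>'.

m = 5662
d = (11, 9);  v_rel = (13, 5),  |v_rel|² = 194
v_rel×d = (13)·(9) − (5)·(11) = 62
since m = R²·194 − 62²:  R² = (3844 + 5662) / 194 = 49
R = √49 = 7  ⇒  r_B = 7 − 3 = 4

rB=4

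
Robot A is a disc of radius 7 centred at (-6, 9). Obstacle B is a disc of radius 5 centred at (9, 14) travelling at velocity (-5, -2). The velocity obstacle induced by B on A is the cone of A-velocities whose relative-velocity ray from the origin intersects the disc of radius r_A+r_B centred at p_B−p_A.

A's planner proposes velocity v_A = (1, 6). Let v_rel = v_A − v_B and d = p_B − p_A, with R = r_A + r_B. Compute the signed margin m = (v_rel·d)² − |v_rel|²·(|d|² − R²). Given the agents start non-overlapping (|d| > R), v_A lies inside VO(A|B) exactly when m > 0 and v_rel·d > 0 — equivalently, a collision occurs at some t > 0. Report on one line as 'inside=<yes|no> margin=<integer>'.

d = (15, 5),  |d|² = 250;  R = 7+5 = 12,  c = 250−12² = 106
v_rel = (6, 8),  |v_rel|² = 100;  v_rel·d = (6)·(15) + (8)·(5) = 130
100·t² − 260·t + 106 = 0  ⇒  m = 130² − 100·106 = 6300
m = 6300 > 0,  v_rel·d = 130 > 0  ⇒  inside

inside=yes margin=6300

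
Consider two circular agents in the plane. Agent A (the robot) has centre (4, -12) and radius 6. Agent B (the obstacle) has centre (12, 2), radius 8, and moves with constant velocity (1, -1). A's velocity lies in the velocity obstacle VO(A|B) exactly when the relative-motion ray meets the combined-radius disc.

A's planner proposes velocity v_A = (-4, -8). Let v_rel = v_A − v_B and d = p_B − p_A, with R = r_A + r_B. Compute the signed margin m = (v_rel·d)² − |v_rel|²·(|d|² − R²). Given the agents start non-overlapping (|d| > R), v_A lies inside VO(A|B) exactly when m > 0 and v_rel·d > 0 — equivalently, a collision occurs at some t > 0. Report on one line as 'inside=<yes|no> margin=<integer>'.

d = (8, 14),  |d|² = 260;  R = 6+8 = 14,  c = 260−14² = 64
v_rel = (-5, -7),  |v_rel|² = 74;  v_rel·d = (-5)·(8) + (-7)·(14) = -138
74·t² + 276·t + 64 = 0  ⇒  m = (-138)² − 74·64 = 14308
m = 14308 > 0,  v_rel·d = -138 < 0  ⇒  outside

inside=no margin=14308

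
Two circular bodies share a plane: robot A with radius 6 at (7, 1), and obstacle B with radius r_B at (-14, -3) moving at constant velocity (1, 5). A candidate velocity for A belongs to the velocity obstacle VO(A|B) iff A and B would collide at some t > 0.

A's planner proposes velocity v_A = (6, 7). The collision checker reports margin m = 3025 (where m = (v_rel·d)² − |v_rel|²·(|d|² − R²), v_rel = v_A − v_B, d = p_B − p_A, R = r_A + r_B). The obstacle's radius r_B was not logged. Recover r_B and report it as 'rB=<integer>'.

m = 3025
d = (-21, -4);  v_rel = (5, 2),  |v_rel|² = 29
v_rel×d = (5)·(-4) − (2)·(-21) = 22
since m = R²·29 − 22²:  R² = (484 + 3025) / 29 = 121
R = √121 = 11  ⇒  r_B = 11 − 6 = 5

rB=5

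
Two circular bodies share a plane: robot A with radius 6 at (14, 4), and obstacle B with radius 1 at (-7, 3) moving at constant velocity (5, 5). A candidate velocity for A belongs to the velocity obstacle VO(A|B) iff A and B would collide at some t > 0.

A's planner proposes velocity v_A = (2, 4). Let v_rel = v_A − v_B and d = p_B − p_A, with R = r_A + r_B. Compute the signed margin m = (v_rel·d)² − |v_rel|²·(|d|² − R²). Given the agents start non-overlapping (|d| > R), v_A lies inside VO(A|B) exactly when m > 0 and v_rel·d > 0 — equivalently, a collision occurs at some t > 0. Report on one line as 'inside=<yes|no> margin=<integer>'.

d = (-21, -1),  |d|² = 442;  R = 6+1 = 7,  c = 442−7² = 393
v_rel = (-3, -1),  |v_rel|² = 10;  v_rel·d = (-3)·(-21) + (-1)·(-1) = 64
10·t² − 128·t + 393 = 0  ⇒  m = 64² − 10·393 = 166
m = 166 > 0,  v_rel·d = 64 > 0  ⇒  inside

inside=yes margin=166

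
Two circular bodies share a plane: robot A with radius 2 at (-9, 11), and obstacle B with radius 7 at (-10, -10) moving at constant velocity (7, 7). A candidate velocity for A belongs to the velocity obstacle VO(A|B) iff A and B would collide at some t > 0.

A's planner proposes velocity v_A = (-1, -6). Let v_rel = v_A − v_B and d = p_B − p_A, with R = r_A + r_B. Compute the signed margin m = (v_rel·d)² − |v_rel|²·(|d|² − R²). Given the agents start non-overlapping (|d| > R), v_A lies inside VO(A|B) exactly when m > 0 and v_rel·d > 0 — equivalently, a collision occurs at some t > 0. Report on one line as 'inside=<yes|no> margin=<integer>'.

d = (-1, -21),  |d|² = 442;  R = 2+7 = 9,  c = 442−9² = 361
v_rel = (-8, -13),  |v_rel|² = 233;  v_rel·d = (-8)·(-1) + (-13)·(-21) = 281
233·t² − 562·t + 361 = 0  ⇒  m = 281² − 233·361 = -5152
m = -5152 < 0,  v_rel·d = 281 > 0  ⇒  outside

inside=no margin=-5152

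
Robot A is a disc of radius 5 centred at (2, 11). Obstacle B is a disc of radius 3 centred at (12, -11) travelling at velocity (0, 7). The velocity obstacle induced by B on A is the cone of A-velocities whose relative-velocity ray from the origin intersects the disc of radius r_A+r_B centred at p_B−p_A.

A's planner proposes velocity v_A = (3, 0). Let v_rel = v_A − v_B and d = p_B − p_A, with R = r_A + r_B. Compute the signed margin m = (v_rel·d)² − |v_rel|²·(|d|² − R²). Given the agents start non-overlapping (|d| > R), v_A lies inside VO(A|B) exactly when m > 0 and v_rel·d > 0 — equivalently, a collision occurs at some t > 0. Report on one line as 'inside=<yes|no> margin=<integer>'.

d = (10, -22),  |d|² = 584;  R = 5+3 = 8,  c = 584−8² = 520
v_rel = (3, -7),  |v_rel|² = 58;  v_rel·d = (3)·(10) + (-7)·(-22) = 184
58·t² − 368·t + 520 = 0  ⇒  m = 184² − 58·520 = 3696
m = 3696 > 0,  v_rel·d = 184 > 0  ⇒  inside

inside=yes margin=3696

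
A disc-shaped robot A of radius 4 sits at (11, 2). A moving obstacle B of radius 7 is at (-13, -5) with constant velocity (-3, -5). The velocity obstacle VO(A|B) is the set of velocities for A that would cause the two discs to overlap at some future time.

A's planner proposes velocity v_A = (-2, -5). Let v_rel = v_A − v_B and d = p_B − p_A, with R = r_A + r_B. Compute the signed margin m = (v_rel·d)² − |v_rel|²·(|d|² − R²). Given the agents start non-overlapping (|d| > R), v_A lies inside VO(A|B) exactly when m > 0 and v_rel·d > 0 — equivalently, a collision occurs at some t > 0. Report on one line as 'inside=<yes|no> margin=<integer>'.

d = (-24, -7),  |d|² = 625;  R = 4+7 = 11,  c = 625−11² = 504
v_rel = (1, 0),  |v_rel|² = 1;  v_rel·d = (1)·(-24) + (0)·(-7) = -24
1·t² + 48·t + 504 = 0  ⇒  m = (-24)² − 1·504 = 72
m = 72 > 0,  v_rel·d = -24 < 0  ⇒  outside

inside=no margin=72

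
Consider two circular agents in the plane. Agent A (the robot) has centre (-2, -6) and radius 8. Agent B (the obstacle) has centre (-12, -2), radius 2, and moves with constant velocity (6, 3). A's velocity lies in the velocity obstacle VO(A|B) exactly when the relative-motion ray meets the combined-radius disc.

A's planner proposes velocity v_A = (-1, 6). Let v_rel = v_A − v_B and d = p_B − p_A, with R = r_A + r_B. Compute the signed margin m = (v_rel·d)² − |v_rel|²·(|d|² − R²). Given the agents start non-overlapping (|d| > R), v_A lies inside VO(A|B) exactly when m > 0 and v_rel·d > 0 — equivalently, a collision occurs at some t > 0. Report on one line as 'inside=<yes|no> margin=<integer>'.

d = (-10, 4),  |d|² = 116;  R = 8+2 = 10,  c = 116−10² = 16
v_rel = (-7, 3),  |v_rel|² = 58;  v_rel·d = (-7)·(-10) + (3)·(4) = 82
58·t² − 164·t + 16 = 0  ⇒  m = 82² − 58·16 = 5796
m = 5796 > 0,  v_rel·d = 82 > 0  ⇒  inside

inside=yes margin=5796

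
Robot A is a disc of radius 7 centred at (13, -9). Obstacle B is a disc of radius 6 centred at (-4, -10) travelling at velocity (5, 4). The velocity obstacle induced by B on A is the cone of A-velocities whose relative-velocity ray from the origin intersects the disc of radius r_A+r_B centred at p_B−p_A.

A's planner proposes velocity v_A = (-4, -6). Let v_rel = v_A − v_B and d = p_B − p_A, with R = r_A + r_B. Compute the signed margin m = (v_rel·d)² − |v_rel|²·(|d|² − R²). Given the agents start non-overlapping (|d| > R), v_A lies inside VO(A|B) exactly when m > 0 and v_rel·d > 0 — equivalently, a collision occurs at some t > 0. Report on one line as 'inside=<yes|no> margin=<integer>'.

d = (-17, -1),  |d|² = 290;  R = 7+6 = 13,  c = 290−13² = 121
v_rel = (-9, -10),  |v_rel|² = 181;  v_rel·d = (-9)·(-17) + (-10)·(-1) = 163
181·t² − 326·t + 121 = 0  ⇒  m = 163² − 181·121 = 4668
m = 4668 > 0,  v_rel·d = 163 > 0  ⇒  inside

inside=yes margin=4668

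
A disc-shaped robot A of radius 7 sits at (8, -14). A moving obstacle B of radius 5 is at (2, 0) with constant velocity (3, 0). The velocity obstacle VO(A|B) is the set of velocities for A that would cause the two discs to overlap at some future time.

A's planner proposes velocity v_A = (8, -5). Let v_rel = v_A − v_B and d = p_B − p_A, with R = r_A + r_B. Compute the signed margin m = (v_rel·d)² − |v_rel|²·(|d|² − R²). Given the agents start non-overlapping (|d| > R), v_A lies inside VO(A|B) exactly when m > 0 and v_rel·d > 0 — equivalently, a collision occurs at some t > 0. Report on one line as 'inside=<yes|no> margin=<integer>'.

d = (-6, 14),  |d|² = 232;  R = 7+5 = 12,  c = 232−12² = 88
v_rel = (5, -5),  |v_rel|² = 50;  v_rel·d = (5)·(-6) + (-5)·(14) = -100
50·t² + 200·t + 88 = 0  ⇒  m = (-100)² − 50·88 = 5600
m = 5600 > 0,  v_rel·d = -100 < 0  ⇒  outside

inside=no margin=5600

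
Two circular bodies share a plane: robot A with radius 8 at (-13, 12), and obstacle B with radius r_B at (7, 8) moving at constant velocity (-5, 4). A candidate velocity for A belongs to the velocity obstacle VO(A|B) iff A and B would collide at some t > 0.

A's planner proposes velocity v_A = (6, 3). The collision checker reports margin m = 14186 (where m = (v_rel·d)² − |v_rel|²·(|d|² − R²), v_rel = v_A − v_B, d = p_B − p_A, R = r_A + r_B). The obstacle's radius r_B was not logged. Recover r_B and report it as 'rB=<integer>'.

m = 14186
d = (20, -4);  v_rel = (11, -1),  |v_rel|² = 122
v_rel×d = (11)·(-4) − (-1)·(20) = -24
since m = R²·122 − (-24)²:  R² = (576 + 14186) / 122 = 121
R = √121 = 11  ⇒  r_B = 11 − 8 = 3

rB=3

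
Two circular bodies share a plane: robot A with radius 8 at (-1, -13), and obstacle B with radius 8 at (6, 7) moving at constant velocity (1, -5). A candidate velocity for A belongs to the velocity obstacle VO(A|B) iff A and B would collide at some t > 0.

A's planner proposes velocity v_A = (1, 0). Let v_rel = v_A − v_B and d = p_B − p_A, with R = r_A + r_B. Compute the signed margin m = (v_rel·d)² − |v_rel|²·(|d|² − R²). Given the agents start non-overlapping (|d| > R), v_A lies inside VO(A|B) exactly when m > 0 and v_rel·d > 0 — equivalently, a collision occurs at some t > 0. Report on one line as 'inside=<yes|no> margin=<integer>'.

d = (7, 20),  |d|² = 449;  R = 8+8 = 16,  c = 449−16² = 193
v_rel = (0, 5),  |v_rel|² = 25;  v_rel·d = (0)·(7) + (5)·(20) = 100
25·t² − 200·t + 193 = 0  ⇒  m = 100² − 25·193 = 5175
m = 5175 > 0,  v_rel·d = 100 > 0  ⇒  inside

inside=yes margin=5175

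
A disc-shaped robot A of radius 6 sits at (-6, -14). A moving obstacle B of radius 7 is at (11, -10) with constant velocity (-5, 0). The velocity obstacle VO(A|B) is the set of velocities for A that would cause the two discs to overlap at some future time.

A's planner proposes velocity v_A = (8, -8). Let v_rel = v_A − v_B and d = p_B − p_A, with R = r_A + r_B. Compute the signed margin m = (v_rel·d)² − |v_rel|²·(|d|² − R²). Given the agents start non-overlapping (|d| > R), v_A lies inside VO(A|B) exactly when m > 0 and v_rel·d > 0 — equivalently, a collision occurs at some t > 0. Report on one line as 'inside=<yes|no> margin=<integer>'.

d = (17, 4),  |d|² = 305;  R = 6+7 = 13,  c = 305−13² = 136
v_rel = (13, -8),  |v_rel|² = 233;  v_rel·d = (13)·(17) + (-8)·(4) = 189
233·t² − 378·t + 136 = 0  ⇒  m = 189² − 233·136 = 4033
m = 4033 > 0,  v_rel·d = 189 > 0  ⇒  inside

inside=yes margin=4033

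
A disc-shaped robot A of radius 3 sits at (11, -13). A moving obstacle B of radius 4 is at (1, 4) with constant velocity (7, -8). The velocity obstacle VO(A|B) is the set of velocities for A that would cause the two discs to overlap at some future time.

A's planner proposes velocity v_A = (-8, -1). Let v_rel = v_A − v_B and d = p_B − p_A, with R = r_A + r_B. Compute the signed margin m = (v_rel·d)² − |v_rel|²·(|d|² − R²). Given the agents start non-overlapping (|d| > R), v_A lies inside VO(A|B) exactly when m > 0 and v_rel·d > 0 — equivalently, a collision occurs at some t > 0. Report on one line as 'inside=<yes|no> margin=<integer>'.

d = (-10, 17),  |d|² = 389;  R = 3+4 = 7,  c = 389−7² = 340
v_rel = (-15, 7),  |v_rel|² = 274;  v_rel·d = (-15)·(-10) + (7)·(17) = 269
274·t² − 538·t + 340 = 0  ⇒  m = 269² − 274·340 = -20799
m = -20799 < 0,  v_rel·d = 269 > 0  ⇒  outside

inside=no margin=-20799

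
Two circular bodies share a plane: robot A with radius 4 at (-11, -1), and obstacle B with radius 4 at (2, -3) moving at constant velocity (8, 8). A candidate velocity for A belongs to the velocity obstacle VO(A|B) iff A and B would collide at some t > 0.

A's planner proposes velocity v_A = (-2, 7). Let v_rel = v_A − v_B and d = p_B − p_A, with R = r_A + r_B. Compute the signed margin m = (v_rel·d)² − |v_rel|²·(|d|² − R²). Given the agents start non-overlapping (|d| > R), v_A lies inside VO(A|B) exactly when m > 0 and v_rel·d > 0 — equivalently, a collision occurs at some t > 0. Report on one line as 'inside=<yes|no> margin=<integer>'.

d = (13, -2),  |d|² = 173;  R = 4+4 = 8,  c = 173−8² = 109
v_rel = (-10, -1),  |v_rel|² = 101;  v_rel·d = (-10)·(13) + (-1)·(-2) = -128
101·t² + 256·t + 109 = 0  ⇒  m = (-128)² − 101·109 = 5375
m = 5375 > 0,  v_rel·d = -128 < 0  ⇒  outside

inside=no margin=5375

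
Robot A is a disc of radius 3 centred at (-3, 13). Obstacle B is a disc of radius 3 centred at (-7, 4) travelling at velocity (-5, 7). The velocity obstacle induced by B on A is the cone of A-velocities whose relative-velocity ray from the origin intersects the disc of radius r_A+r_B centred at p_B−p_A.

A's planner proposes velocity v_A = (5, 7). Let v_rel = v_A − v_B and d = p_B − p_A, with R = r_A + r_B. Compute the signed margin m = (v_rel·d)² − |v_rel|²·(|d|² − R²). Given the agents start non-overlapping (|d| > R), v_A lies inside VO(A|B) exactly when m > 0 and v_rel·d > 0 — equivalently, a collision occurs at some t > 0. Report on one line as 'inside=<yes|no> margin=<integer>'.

d = (-4, -9),  |d|² = 97;  R = 3+3 = 6,  c = 97−6² = 61
v_rel = (10, 0),  |v_rel|² = 100;  v_rel·d = (10)·(-4) + (0)·(-9) = -40
100·t² + 80·t + 61 = 0  ⇒  m = (-40)² − 100·61 = -4500
m = -4500 < 0,  v_rel·d = -40 < 0  ⇒  outside

inside=no margin=-4500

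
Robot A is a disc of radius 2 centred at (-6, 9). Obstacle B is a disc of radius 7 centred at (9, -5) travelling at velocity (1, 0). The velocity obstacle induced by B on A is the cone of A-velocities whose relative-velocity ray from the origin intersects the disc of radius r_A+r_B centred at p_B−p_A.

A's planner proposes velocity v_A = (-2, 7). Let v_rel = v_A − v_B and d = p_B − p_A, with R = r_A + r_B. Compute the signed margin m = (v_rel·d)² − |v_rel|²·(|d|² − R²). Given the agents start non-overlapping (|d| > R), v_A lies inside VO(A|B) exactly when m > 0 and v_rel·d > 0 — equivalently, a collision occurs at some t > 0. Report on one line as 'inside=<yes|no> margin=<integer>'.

d = (15, -14),  |d|² = 421;  R = 2+7 = 9,  c = 421−9² = 340
v_rel = (-3, 7),  |v_rel|² = 58;  v_rel·d = (-3)·(15) + (7)·(-14) = -143
58·t² + 286·t + 340 = 0  ⇒  m = (-143)² − 58·340 = 729
m = 729 > 0,  v_rel·d = -143 < 0  ⇒  outside

inside=no margin=729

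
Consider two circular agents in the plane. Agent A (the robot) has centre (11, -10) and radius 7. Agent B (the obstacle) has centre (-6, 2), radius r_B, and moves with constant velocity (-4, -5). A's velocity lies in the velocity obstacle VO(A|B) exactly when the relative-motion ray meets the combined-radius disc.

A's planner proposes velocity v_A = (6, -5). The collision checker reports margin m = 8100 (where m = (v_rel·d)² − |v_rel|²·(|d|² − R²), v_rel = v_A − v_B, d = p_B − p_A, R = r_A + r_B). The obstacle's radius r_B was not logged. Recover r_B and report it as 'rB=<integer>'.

m = 8100
d = (-17, 12);  v_rel = (10, 0),  |v_rel|² = 100
v_rel×d = (10)·(12) − (0)·(-17) = 120
since m = R²·100 − 120²:  R² = (14400 + 8100) / 100 = 225
R = √225 = 15  ⇒  r_B = 15 − 7 = 8

rB=8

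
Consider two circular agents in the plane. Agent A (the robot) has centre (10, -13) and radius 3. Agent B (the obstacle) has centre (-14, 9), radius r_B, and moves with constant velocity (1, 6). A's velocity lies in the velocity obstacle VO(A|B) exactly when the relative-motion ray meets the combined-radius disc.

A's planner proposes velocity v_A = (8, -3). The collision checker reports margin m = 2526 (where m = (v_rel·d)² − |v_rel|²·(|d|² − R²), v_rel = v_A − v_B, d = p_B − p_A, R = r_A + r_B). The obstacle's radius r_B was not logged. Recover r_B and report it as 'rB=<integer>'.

m = 2526
d = (-24, 22);  v_rel = (7, -9),  |v_rel|² = 130
v_rel×d = (7)·(22) − (-9)·(-24) = -62
since m = R²·130 − (-62)²:  R² = (3844 + 2526) / 130 = 49
R = √49 = 7  ⇒  r_B = 7 − 3 = 4

rB=4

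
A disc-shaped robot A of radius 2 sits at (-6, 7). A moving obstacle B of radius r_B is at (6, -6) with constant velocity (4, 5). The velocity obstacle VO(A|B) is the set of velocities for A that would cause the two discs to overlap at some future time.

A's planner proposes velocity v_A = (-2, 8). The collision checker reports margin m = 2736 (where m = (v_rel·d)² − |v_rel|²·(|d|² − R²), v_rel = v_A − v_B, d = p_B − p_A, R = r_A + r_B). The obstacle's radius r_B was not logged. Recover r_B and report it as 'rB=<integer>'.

m = 2736
d = (12, -13);  v_rel = (-6, 3),  |v_rel|² = 45
v_rel×d = (-6)·(-13) − (3)·(12) = 42
since m = R²·45 − 42²:  R² = (1764 + 2736) / 45 = 100
R = √100 = 10  ⇒  r_B = 10 − 2 = 8

rB=8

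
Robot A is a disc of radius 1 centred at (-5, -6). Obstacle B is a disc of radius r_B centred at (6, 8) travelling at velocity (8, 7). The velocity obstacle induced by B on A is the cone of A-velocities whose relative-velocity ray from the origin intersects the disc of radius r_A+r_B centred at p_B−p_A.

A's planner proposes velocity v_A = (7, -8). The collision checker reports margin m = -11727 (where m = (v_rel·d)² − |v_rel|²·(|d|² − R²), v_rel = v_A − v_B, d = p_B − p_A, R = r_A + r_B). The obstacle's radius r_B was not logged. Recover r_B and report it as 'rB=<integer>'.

m = -11727
d = (11, 14);  v_rel = (-1, -15),  |v_rel|² = 226
v_rel×d = (-1)·(14) − (-15)·(11) = 151
since m = R²·226 − 151²:  R² = (22801 + -11727) / 226 = 49
R = √49 = 7  ⇒  r_B = 7 − 1 = 6

rB=6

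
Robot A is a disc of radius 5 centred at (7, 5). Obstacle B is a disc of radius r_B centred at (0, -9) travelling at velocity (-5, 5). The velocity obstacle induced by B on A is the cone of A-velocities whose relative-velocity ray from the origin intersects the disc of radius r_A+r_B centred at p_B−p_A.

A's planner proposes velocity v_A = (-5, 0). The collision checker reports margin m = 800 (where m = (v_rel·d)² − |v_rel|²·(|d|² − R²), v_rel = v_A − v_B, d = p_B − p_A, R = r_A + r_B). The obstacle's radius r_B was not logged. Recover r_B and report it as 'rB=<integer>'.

m = 800
d = (-7, -14);  v_rel = (0, -5),  |v_rel|² = 25
v_rel×d = (0)·(-14) − (-5)·(-7) = -35
since m = R²·25 − (-35)²:  R² = (1225 + 800) / 25 = 81
R = √81 = 9  ⇒  r_B = 9 − 5 = 4

rB=4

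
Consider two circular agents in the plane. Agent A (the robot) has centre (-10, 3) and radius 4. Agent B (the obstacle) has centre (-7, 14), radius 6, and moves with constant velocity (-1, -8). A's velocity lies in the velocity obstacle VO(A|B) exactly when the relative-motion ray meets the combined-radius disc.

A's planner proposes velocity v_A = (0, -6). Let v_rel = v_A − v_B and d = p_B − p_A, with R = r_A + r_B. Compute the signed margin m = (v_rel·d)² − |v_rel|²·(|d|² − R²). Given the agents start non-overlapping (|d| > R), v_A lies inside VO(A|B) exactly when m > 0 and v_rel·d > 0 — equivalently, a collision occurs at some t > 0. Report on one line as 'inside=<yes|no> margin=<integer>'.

d = (3, 11),  |d|² = 130;  R = 4+6 = 10,  c = 130−10² = 30
v_rel = (1, 2),  |v_rel|² = 5;  v_rel·d = (1)·(3) + (2)·(11) = 25
5·t² − 50·t + 30 = 0  ⇒  m = 25² − 5·30 = 475
m = 475 > 0,  v_rel·d = 25 > 0  ⇒  inside

inside=yes margin=475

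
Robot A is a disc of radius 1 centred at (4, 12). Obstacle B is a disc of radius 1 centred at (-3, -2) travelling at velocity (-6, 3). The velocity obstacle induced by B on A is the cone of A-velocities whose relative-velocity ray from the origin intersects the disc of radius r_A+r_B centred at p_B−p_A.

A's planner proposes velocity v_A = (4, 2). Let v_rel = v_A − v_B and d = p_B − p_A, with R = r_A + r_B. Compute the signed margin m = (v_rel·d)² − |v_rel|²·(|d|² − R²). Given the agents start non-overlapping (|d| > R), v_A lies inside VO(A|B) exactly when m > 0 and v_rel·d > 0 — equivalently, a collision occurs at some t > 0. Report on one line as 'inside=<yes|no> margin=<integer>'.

d = (-7, -14),  |d|² = 245;  R = 1+1 = 2,  c = 245−2² = 241
v_rel = (10, -1),  |v_rel|² = 101;  v_rel·d = (10)·(-7) + (-1)·(-14) = -56
101·t² + 112·t + 241 = 0  ⇒  m = (-56)² − 101·241 = -21205
m = -21205 < 0,  v_rel·d = -56 < 0  ⇒  outside

inside=no margin=-21205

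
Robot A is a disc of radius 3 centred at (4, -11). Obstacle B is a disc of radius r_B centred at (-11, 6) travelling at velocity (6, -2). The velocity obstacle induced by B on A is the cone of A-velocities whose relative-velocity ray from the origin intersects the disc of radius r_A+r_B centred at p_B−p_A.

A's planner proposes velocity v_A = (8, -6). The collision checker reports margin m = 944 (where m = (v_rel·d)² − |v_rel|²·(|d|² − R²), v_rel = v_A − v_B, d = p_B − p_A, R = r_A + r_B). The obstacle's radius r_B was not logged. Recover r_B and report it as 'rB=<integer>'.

m = 944
d = (-15, 17);  v_rel = (2, -4),  |v_rel|² = 20
v_rel×d = (2)·(17) − (-4)·(-15) = -26
since m = R²·20 − (-26)²:  R² = (676 + 944) / 20 = 81
R = √81 = 9  ⇒  r_B = 9 − 3 = 6

rB=6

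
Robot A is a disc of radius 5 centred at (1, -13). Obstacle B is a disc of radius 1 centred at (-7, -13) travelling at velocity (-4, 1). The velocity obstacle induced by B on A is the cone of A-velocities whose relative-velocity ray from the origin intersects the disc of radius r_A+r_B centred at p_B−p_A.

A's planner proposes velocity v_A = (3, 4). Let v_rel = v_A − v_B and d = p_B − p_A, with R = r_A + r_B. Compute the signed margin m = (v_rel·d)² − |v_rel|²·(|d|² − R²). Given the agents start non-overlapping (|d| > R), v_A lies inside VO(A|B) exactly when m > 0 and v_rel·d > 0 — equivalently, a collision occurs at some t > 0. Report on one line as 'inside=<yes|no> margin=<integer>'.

d = (-8, 0),  |d|² = 64;  R = 5+1 = 6,  c = 64−6² = 28
v_rel = (7, 3),  |v_rel|² = 58;  v_rel·d = (7)·(-8) + (3)·(0) = -56
58·t² + 112·t + 28 = 0  ⇒  m = (-56)² − 58·28 = 1512
m = 1512 > 0,  v_rel·d = -56 < 0  ⇒  outside

inside=no margin=1512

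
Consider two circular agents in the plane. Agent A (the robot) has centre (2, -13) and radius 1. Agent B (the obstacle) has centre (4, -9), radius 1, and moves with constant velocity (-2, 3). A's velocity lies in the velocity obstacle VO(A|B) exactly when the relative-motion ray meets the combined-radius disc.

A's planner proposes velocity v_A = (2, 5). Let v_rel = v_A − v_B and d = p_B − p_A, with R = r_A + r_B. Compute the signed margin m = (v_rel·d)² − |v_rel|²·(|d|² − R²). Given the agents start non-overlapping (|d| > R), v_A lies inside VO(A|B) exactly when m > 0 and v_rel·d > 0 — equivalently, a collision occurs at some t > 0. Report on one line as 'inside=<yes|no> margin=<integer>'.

d = (2, 4),  |d|² = 20;  R = 1+1 = 2,  c = 20−2² = 16
v_rel = (4, 2),  |v_rel|² = 20;  v_rel·d = (4)·(2) + (2)·(4) = 16
20·t² − 32·t + 16 = 0  ⇒  m = 16² − 20·16 = -64
m = -64 < 0,  v_rel·d = 16 > 0  ⇒  outside

inside=no margin=-64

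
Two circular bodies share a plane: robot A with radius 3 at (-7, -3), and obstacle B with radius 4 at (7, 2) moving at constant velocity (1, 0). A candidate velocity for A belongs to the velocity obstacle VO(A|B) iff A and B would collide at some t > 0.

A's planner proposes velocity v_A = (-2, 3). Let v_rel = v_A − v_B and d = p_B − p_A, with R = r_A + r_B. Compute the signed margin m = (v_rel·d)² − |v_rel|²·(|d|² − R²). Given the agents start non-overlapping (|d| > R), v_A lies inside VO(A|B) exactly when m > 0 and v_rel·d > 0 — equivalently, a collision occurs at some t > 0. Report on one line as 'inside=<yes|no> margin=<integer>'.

d = (14, 5),  |d|² = 221;  R = 3+4 = 7,  c = 221−7² = 172
v_rel = (-3, 3),  |v_rel|² = 18;  v_rel·d = (-3)·(14) + (3)·(5) = -27
18·t² + 54·t + 172 = 0  ⇒  m = (-27)² − 18·172 = -2367
m = -2367 < 0,  v_rel·d = -27 < 0  ⇒  outside

inside=no margin=-2367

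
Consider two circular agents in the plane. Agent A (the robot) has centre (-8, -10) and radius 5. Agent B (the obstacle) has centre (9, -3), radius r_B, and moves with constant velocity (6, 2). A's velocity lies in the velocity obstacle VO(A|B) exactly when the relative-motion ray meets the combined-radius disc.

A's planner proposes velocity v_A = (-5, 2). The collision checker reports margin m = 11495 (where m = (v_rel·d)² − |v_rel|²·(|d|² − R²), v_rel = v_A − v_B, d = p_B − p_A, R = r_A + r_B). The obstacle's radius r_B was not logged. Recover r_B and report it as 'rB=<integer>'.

m = 11495
d = (17, 7);  v_rel = (-11, 0),  |v_rel|² = 121
v_rel×d = (-11)·(7) − (0)·(17) = -77
since m = R²·121 − (-77)²:  R² = (5929 + 11495) / 121 = 144
R = √144 = 12  ⇒  r_B = 12 − 5 = 7

rB=7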